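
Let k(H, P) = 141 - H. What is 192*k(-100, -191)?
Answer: 46272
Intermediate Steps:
192*k(-100, -191) = 192*(141 - 1*(-100)) = 192*(141 + 100) = 192*241 = 46272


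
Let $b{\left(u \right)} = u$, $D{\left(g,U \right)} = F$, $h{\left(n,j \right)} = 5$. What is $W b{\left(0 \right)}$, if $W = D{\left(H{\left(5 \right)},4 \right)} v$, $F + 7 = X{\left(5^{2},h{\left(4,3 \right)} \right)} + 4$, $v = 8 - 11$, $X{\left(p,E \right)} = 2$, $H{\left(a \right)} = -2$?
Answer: $0$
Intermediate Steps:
$v = -3$
$F = -1$ ($F = -7 + \left(2 + 4\right) = -7 + 6 = -1$)
$D{\left(g,U \right)} = -1$
$W = 3$ ($W = \left(-1\right) \left(-3\right) = 3$)
$W b{\left(0 \right)} = 3 \cdot 0 = 0$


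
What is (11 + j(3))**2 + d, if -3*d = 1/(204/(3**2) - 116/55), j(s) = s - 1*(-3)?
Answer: 980233/3392 ≈ 288.98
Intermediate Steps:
j(s) = 3 + s (j(s) = s + 3 = 3 + s)
d = -55/3392 (d = -1/(3*(204/(3**2) - 116/55)) = -1/(3*(204/9 - 116*1/55)) = -1/(3*(204*(1/9) - 116/55)) = -1/(3*(68/3 - 116/55)) = -1/(3*3392/165) = -1/3*165/3392 = -55/3392 ≈ -0.016215)
(11 + j(3))**2 + d = (11 + (3 + 3))**2 - 55/3392 = (11 + 6)**2 - 55/3392 = 17**2 - 55/3392 = 289 - 55/3392 = 980233/3392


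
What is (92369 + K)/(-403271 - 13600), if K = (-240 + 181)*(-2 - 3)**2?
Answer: -30298/138957 ≈ -0.21804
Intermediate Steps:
K = -1475 (K = -59*(-5)**2 = -59*25 = -1475)
(92369 + K)/(-403271 - 13600) = (92369 - 1475)/(-403271 - 13600) = 90894/(-416871) = 90894*(-1/416871) = -30298/138957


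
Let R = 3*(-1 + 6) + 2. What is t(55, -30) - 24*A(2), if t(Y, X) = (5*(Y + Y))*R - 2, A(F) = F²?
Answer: 9252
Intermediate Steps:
R = 17 (R = 3*5 + 2 = 15 + 2 = 17)
t(Y, X) = -2 + 170*Y (t(Y, X) = (5*(Y + Y))*17 - 2 = (5*(2*Y))*17 - 2 = (10*Y)*17 - 2 = 170*Y - 2 = -2 + 170*Y)
t(55, -30) - 24*A(2) = (-2 + 170*55) - 24*2² = (-2 + 9350) - 24*4 = 9348 - 96 = 9252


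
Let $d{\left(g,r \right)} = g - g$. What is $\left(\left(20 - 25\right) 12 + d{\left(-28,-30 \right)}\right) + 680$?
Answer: $620$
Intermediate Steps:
$d{\left(g,r \right)} = 0$
$\left(\left(20 - 25\right) 12 + d{\left(-28,-30 \right)}\right) + 680 = \left(\left(20 - 25\right) 12 + 0\right) + 680 = \left(\left(-5\right) 12 + 0\right) + 680 = \left(-60 + 0\right) + 680 = -60 + 680 = 620$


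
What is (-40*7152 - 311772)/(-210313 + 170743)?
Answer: 99642/6595 ≈ 15.109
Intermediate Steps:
(-40*7152 - 311772)/(-210313 + 170743) = (-286080 - 311772)/(-39570) = -597852*(-1/39570) = 99642/6595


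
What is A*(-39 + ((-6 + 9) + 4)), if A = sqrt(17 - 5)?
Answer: -64*sqrt(3) ≈ -110.85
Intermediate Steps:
A = 2*sqrt(3) (A = sqrt(12) = 2*sqrt(3) ≈ 3.4641)
A*(-39 + ((-6 + 9) + 4)) = (2*sqrt(3))*(-39 + ((-6 + 9) + 4)) = (2*sqrt(3))*(-39 + (3 + 4)) = (2*sqrt(3))*(-39 + 7) = (2*sqrt(3))*(-32) = -64*sqrt(3)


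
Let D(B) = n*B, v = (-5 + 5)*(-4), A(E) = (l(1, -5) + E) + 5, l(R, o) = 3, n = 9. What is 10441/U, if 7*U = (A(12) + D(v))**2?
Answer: 73087/400 ≈ 182.72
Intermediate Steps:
A(E) = 8 + E (A(E) = (3 + E) + 5 = 8 + E)
v = 0 (v = 0*(-4) = 0)
D(B) = 9*B
U = 400/7 (U = ((8 + 12) + 9*0)**2/7 = (20 + 0)**2/7 = (1/7)*20**2 = (1/7)*400 = 400/7 ≈ 57.143)
10441/U = 10441/(400/7) = 10441*(7/400) = 73087/400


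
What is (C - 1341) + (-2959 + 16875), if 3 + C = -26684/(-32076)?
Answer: 100821539/8019 ≈ 12573.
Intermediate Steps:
C = -17386/8019 (C = -3 - 26684/(-32076) = -3 - 26684*(-1/32076) = -3 + 6671/8019 = -17386/8019 ≈ -2.1681)
(C - 1341) + (-2959 + 16875) = (-17386/8019 - 1341) + (-2959 + 16875) = -10770865/8019 + 13916 = 100821539/8019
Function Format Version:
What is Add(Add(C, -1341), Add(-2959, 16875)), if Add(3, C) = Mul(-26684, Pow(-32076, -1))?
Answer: Rational(100821539, 8019) ≈ 12573.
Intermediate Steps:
C = Rational(-17386, 8019) (C = Add(-3, Mul(-26684, Pow(-32076, -1))) = Add(-3, Mul(-26684, Rational(-1, 32076))) = Add(-3, Rational(6671, 8019)) = Rational(-17386, 8019) ≈ -2.1681)
Add(Add(C, -1341), Add(-2959, 16875)) = Add(Add(Rational(-17386, 8019), -1341), Add(-2959, 16875)) = Add(Rational(-10770865, 8019), 13916) = Rational(100821539, 8019)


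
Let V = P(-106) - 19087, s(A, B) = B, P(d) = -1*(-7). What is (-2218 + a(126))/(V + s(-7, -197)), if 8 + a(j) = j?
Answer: 2100/19277 ≈ 0.10894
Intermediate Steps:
P(d) = 7
a(j) = -8 + j
V = -19080 (V = 7 - 19087 = -19080)
(-2218 + a(126))/(V + s(-7, -197)) = (-2218 + (-8 + 126))/(-19080 - 197) = (-2218 + 118)/(-19277) = -2100*(-1/19277) = 2100/19277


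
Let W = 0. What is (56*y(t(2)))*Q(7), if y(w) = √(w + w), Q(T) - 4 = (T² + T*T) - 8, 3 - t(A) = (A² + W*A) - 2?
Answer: 5264*√2 ≈ 7444.4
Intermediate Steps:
t(A) = 5 - A² (t(A) = 3 - ((A² + 0*A) - 2) = 3 - ((A² + 0) - 2) = 3 - (A² - 2) = 3 - (-2 + A²) = 3 + (2 - A²) = 5 - A²)
Q(T) = -4 + 2*T² (Q(T) = 4 + ((T² + T*T) - 8) = 4 + ((T² + T²) - 8) = 4 + (2*T² - 8) = 4 + (-8 + 2*T²) = -4 + 2*T²)
y(w) = √2*√w (y(w) = √(2*w) = √2*√w)
(56*y(t(2)))*Q(7) = (56*(√2*√(5 - 1*2²)))*(-4 + 2*7²) = (56*(√2*√(5 - 1*4)))*(-4 + 2*49) = (56*(√2*√(5 - 4)))*(-4 + 98) = (56*(√2*√1))*94 = (56*(√2*1))*94 = (56*√2)*94 = 5264*√2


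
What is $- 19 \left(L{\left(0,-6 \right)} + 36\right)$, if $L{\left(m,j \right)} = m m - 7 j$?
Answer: $-1482$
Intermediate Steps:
$L{\left(m,j \right)} = m^{2} - 7 j$
$- 19 \left(L{\left(0,-6 \right)} + 36\right) = - 19 \left(\left(0^{2} - -42\right) + 36\right) = - 19 \left(\left(0 + 42\right) + 36\right) = - 19 \left(42 + 36\right) = \left(-19\right) 78 = -1482$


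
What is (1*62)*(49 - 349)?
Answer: -18600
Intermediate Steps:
(1*62)*(49 - 349) = 62*(-300) = -18600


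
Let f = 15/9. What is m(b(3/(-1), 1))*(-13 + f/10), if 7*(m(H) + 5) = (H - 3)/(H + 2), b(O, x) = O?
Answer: 319/6 ≈ 53.167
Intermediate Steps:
m(H) = -5 + (-3 + H)/(7*(2 + H)) (m(H) = -5 + ((H - 3)/(H + 2))/7 = -5 + ((-3 + H)/(2 + H))/7 = -5 + (-3 + H)/(7*(2 + H)))
f = 5/3 (f = 15*(⅑) = 5/3 ≈ 1.6667)
m(b(3/(-1), 1))*(-13 + f/10) = ((-73 - 102/(-1))/(7*(2 + 3/(-1))))*(-13 + (5/3)/10) = ((-73 - 102*(-1))/(7*(2 + 3*(-1))))*(-13 + (5/3)*(⅒)) = ((-73 - 34*(-3))/(7*(2 - 3)))*(-13 + ⅙) = ((⅐)*(-73 + 102)/(-1))*(-77/6) = ((⅐)*(-1)*29)*(-77/6) = -29/7*(-77/6) = 319/6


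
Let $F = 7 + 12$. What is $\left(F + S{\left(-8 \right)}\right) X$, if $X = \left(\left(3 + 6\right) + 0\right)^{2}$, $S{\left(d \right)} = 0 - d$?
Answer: $2187$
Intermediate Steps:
$S{\left(d \right)} = - d$
$X = 81$ ($X = \left(9 + 0\right)^{2} = 9^{2} = 81$)
$F = 19$
$\left(F + S{\left(-8 \right)}\right) X = \left(19 - -8\right) 81 = \left(19 + 8\right) 81 = 27 \cdot 81 = 2187$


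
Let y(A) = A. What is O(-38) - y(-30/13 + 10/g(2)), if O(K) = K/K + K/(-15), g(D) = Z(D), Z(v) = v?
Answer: 164/195 ≈ 0.84103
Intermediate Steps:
g(D) = D
O(K) = 1 - K/15 (O(K) = 1 + K*(-1/15) = 1 - K/15)
O(-38) - y(-30/13 + 10/g(2)) = (1 - 1/15*(-38)) - (-30/13 + 10/2) = (1 + 38/15) - (-30*1/13 + 10*(½)) = 53/15 - (-30/13 + 5) = 53/15 - 1*35/13 = 53/15 - 35/13 = 164/195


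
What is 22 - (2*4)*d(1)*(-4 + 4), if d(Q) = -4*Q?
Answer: 22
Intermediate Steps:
22 - (2*4)*d(1)*(-4 + 4) = 22 - (2*4)*(-4*1)*(-4 + 4) = 22 - 8*(-4)*0 = 22 - (-32)*0 = 22 - 1*0 = 22 + 0 = 22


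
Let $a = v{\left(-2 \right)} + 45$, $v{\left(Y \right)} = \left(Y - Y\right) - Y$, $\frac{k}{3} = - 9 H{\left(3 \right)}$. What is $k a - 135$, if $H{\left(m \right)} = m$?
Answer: $-3942$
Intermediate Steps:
$k = -81$ ($k = 3 \left(\left(-9\right) 3\right) = 3 \left(-27\right) = -81$)
$v{\left(Y \right)} = - Y$ ($v{\left(Y \right)} = 0 - Y = - Y$)
$a = 47$ ($a = \left(-1\right) \left(-2\right) + 45 = 2 + 45 = 47$)
$k a - 135 = \left(-81\right) 47 - 135 = -3807 - 135 = -3942$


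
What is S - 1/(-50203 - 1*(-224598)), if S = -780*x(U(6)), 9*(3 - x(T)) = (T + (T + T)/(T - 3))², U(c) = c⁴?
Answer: 4730272859862401939/32395789595 ≈ 1.4601e+8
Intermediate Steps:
x(T) = 3 - (T + 2*T/(-3 + T))²/9 (x(T) = 3 - (T + (T + T)/(T - 3))²/9 = 3 - (T + (2*T)/(-3 + T))²/9 = 3 - (T + 2*T/(-3 + T))²/9)
S = 27123901831260/185761 (S = -780*(3 - (6⁴)²*(-1 + 6⁴)²/(9*(-3 + 6⁴)²)) = -780*(3 - ⅑*1296²*(-1 + 1296)²/(-3 + 1296)²) = -780*(3 - ⅑*1679616*1295²/1293²) = -780*(3 - ⅑*1679616*1677025*1/1671849) = -780*(3 - 34774790400/185761) = -780*(-34774233117/185761) = 27123901831260/185761 ≈ 1.4601e+8)
S - 1/(-50203 - 1*(-224598)) = 27123901831260/185761 - 1/(-50203 - 1*(-224598)) = 27123901831260/185761 - 1/(-50203 + 224598) = 27123901831260/185761 - 1/174395 = 4730272859862401939/32395789595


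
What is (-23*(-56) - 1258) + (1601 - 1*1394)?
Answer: 237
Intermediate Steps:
(-23*(-56) - 1258) + (1601 - 1*1394) = (1288 - 1258) + (1601 - 1394) = 30 + 207 = 237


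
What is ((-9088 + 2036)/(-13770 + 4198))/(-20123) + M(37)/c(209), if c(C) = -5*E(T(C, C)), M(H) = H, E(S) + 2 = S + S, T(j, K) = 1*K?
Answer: -1785377583/100161025120 ≈ -0.017825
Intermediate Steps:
T(j, K) = K
E(S) = -2 + 2*S (E(S) = -2 + (S + S) = -2 + 2*S)
c(C) = 10 - 10*C (c(C) = -5*(-2 + 2*C) = 10 - 10*C)
((-9088 + 2036)/(-13770 + 4198))/(-20123) + M(37)/c(209) = ((-9088 + 2036)/(-13770 + 4198))/(-20123) + 37/(10 - 10*209) = -7052/(-9572)*(-1/20123) + 37/(10 - 2090) = -7052*(-1/9572)*(-1/20123) + 37/(-2080) = (1763/2393)*(-1/20123) + 37*(-1/2080) = -1763/48154339 - 37/2080 = -1785377583/100161025120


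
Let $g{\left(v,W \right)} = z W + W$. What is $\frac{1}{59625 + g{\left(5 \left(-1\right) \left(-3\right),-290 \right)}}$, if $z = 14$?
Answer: $\frac{1}{55275} \approx 1.8091 \cdot 10^{-5}$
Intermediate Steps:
$g{\left(v,W \right)} = 15 W$ ($g{\left(v,W \right)} = 14 W + W = 15 W$)
$\frac{1}{59625 + g{\left(5 \left(-1\right) \left(-3\right),-290 \right)}} = \frac{1}{59625 + 15 \left(-290\right)} = \frac{1}{59625 - 4350} = \frac{1}{55275}$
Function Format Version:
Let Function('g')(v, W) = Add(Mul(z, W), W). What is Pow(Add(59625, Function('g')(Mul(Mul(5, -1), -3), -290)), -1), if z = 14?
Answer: Rational(1, 55275) ≈ 1.8091e-5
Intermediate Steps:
Function('g')(v, W) = Mul(15, W) (Function('g')(v, W) = Add(Mul(14, W), W) = Mul(15, W))
Pow(Add(59625, Function('g')(Mul(Mul(5, -1), -3), -290)), -1) = Pow(Add(59625, Mul(15, -290)), -1) = Pow(Add(59625, -4350), -1) = Pow(55275, -1) = Rational(1, 55275)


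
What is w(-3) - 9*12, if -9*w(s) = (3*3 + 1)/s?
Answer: -2906/27 ≈ -107.63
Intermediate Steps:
w(s) = -10/(9*s) (w(s) = -(3*3 + 1)/(9*s) = -(9 + 1)/(9*s) = -10/(9*s))
w(-3) - 9*12 = -10/9/(-3) - 9*12 = -10/9*(-1/3) - 108 = 10/27 - 108 = -2906/27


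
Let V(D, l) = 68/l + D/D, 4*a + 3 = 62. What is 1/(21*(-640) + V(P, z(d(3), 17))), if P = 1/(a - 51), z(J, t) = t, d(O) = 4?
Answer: -1/13435 ≈ -7.4432e-5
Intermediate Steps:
a = 59/4 (a = -¾ + (¼)*62 = -¾ + 31/2 = 59/4 ≈ 14.750)
P = -4/145 (P = 1/(59/4 - 51) = 1/(-145/4) = -4/145 ≈ -0.027586)
V(D, l) = 1 + 68/l (V(D, l) = 68/l + 1 = 1 + 68/l)
1/(21*(-640) + V(P, z(d(3), 17))) = 1/(21*(-640) + (68 + 17)/17) = 1/(-13440 + (1/17)*85) = 1/(-13440 + 5) = 1/(-13435) = -1/13435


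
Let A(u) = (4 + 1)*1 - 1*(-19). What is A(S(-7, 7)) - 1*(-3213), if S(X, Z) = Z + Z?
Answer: 3237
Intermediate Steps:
S(X, Z) = 2*Z
A(u) = 24 (A(u) = 5*1 + 19 = 5 + 19 = 24)
A(S(-7, 7)) - 1*(-3213) = 24 - 1*(-3213) = 24 + 3213 = 3237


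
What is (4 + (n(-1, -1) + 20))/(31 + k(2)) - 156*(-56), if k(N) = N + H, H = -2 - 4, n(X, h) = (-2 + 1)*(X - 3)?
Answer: 235900/27 ≈ 8737.0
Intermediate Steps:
n(X, h) = 3 - X (n(X, h) = -(-3 + X) = 3 - X)
H = -6
k(N) = -6 + N (k(N) = N - 6 = -6 + N)
(4 + (n(-1, -1) + 20))/(31 + k(2)) - 156*(-56) = (4 + ((3 - 1*(-1)) + 20))/(31 + (-6 + 2)) - 156*(-56) = (4 + ((3 + 1) + 20))/(31 - 4) + 8736 = (4 + (4 + 20))/27 + 8736 = (4 + 24)*(1/27) + 8736 = 28*(1/27) + 8736 = 28/27 + 8736 = 235900/27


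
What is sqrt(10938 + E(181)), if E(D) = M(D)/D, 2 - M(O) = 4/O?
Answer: 4*sqrt(22396261)/181 ≈ 104.58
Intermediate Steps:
M(O) = 2 - 4/O
E(D) = (2 - 4/D)/D
sqrt(10938 + E(181)) = sqrt(10938 + 2*(-2 + 181)/181**2) = sqrt(10938 + 2*(1/32761)*179) = sqrt(10938 + 358/32761) = sqrt(358340176/32761) = 4*sqrt(22396261)/181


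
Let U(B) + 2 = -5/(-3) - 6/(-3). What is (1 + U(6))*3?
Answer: 8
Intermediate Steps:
U(B) = 5/3 (U(B) = -2 + (-5/(-3) - 6/(-3)) = -2 + (-5*(-⅓) - 6*(-⅓)) = -2 + (5/3 + 2) = -2 + 11/3 = 5/3)
(1 + U(6))*3 = (1 + 5/3)*3 = (8/3)*3 = 8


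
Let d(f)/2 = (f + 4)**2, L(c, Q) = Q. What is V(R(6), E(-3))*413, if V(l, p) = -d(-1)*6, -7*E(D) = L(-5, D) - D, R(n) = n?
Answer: -44604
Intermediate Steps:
d(f) = 2*(4 + f)**2 (d(f) = 2*(f + 4)**2 = 2*(4 + f)**2)
E(D) = 0 (E(D) = -(D - D)/7 = -1/7*0 = 0)
V(l, p) = -108 (V(l, p) = -2*(4 - 1)**2*6 = -2*3**2*6 = -2*9*6 = -1*18*6 = -18*6 = -108)
V(R(6), E(-3))*413 = -108*413 = -44604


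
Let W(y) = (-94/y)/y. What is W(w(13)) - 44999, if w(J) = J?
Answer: -7604925/169 ≈ -45000.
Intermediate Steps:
W(y) = -94/y²
W(w(13)) - 44999 = -94/13² - 44999 = -94*1/169 - 44999 = -94/169 - 44999 = -7604925/169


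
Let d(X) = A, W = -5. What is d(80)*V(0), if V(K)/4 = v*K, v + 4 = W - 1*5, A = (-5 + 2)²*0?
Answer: 0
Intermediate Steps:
A = 0 (A = (-3)²*0 = 9*0 = 0)
d(X) = 0
v = -14 (v = -4 + (-5 - 1*5) = -4 + (-5 - 5) = -4 - 10 = -14)
V(K) = -56*K (V(K) = 4*(-14*K) = -56*K)
d(80)*V(0) = 0*(-56*0) = 0*0 = 0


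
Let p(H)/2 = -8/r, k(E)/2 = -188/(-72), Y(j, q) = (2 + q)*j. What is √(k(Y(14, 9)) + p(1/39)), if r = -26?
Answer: √8879/39 ≈ 2.4161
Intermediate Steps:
Y(j, q) = j*(2 + q)
k(E) = 47/9 (k(E) = 2*(-188/(-72)) = 2*(-188*(-1/72)) = 2*(47/18) = 47/9)
p(H) = 8/13 (p(H) = 2*(-8/(-26)) = 2*(-8*(-1/26)) = 2*(4/13) = 8/13)
√(k(Y(14, 9)) + p(1/39)) = √(47/9 + 8/13) = √(683/117) = √8879/39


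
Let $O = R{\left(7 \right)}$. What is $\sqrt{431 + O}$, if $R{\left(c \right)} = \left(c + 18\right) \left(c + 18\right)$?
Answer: $4 \sqrt{66} \approx 32.496$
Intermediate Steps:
$R{\left(c \right)} = \left(18 + c\right)^{2}$ ($R{\left(c \right)} = \left(18 + c\right) \left(18 + c\right) = \left(18 + c\right)^{2}$)
$O = 625$ ($O = \left(18 + 7\right)^{2} = 25^{2} = 625$)
$\sqrt{431 + O} = \sqrt{431 + 625} = \sqrt{1056} = 4 \sqrt{66}$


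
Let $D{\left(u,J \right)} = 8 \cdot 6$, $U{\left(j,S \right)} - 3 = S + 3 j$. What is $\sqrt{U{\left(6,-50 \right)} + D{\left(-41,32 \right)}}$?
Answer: $\sqrt{19} \approx 4.3589$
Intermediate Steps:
$U{\left(j,S \right)} = 3 + S + 3 j$ ($U{\left(j,S \right)} = 3 + \left(S + 3 j\right) = 3 + S + 3 j$)
$D{\left(u,J \right)} = 48$
$\sqrt{U{\left(6,-50 \right)} + D{\left(-41,32 \right)}} = \sqrt{\left(3 - 50 + 3 \cdot 6\right) + 48} = \sqrt{\left(3 - 50 + 18\right) + 48} = \sqrt{-29 + 48} = \sqrt{19}$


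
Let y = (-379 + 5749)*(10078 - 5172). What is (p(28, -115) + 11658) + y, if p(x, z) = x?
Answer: 26356906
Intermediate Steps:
y = 26345220 (y = 5370*4906 = 26345220)
(p(28, -115) + 11658) + y = (28 + 11658) + 26345220 = 11686 + 26345220 = 26356906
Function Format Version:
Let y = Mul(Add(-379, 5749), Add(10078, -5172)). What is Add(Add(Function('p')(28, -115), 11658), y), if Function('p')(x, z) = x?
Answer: 26356906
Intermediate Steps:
y = 26345220 (y = Mul(5370, 4906) = 26345220)
Add(Add(Function('p')(28, -115), 11658), y) = Add(Add(28, 11658), 26345220) = Add(11686, 26345220) = 26356906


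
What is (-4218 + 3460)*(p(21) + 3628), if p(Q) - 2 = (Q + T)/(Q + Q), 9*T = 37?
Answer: -520126714/189 ≈ -2.7520e+6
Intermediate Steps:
T = 37/9 (T = (⅑)*37 = 37/9 ≈ 4.1111)
p(Q) = 2 + (37/9 + Q)/(2*Q) (p(Q) = 2 + (Q + 37/9)/(Q + Q) = 2 + (37/9 + Q)/((2*Q)) = 2 + (37/9 + Q)*(1/(2*Q)) = 2 + (37/9 + Q)/(2*Q))
(-4218 + 3460)*(p(21) + 3628) = (-4218 + 3460)*((1/18)*(37 + 45*21)/21 + 3628) = -758*((1/18)*(1/21)*(37 + 945) + 3628) = -758*((1/18)*(1/21)*982 + 3628) = -758*(491/189 + 3628) = -758*686183/189 = -520126714/189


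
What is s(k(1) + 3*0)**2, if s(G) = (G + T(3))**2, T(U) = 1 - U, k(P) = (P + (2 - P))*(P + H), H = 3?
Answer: 1296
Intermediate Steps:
k(P) = 6 + 2*P (k(P) = (P + (2 - P))*(P + 3) = 2*(3 + P) = 6 + 2*P)
s(G) = (-2 + G)**2 (s(G) = (G + (1 - 1*3))**2 = (G + (1 - 3))**2 = (G - 2)**2 = (-2 + G)**2)
s(k(1) + 3*0)**2 = ((-2 + ((6 + 2*1) + 3*0))**2)**2 = ((-2 + ((6 + 2) + 0))**2)**2 = ((-2 + (8 + 0))**2)**2 = ((-2 + 8)**2)**2 = (6**2)**2 = 36**2 = 1296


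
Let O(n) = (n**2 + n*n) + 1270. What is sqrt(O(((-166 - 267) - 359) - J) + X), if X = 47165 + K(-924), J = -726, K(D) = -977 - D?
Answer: sqrt(57094) ≈ 238.94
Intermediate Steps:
X = 47112 (X = 47165 + (-977 - 1*(-924)) = 47165 + (-977 + 924) = 47165 - 53 = 47112)
O(n) = 1270 + 2*n**2 (O(n) = (n**2 + n**2) + 1270 = 2*n**2 + 1270 = 1270 + 2*n**2)
sqrt(O(((-166 - 267) - 359) - J) + X) = sqrt((1270 + 2*(((-166 - 267) - 359) - 1*(-726))**2) + 47112) = sqrt((1270 + 2*((-433 - 359) + 726)**2) + 47112) = sqrt((1270 + 2*(-792 + 726)**2) + 47112) = sqrt((1270 + 2*(-66)**2) + 47112) = sqrt((1270 + 2*4356) + 47112) = sqrt((1270 + 8712) + 47112) = sqrt(9982 + 47112) = sqrt(57094)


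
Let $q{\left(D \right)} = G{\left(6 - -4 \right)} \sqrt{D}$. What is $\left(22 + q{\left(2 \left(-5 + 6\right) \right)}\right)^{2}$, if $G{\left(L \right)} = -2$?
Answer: $492 - 88 \sqrt{2} \approx 367.55$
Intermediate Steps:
$q{\left(D \right)} = - 2 \sqrt{D}$
$\left(22 + q{\left(2 \left(-5 + 6\right) \right)}\right)^{2} = \left(22 - 2 \sqrt{2 \left(-5 + 6\right)}\right)^{2} = \left(22 - 2 \sqrt{2 \cdot 1}\right)^{2} = \left(22 - 2 \sqrt{2}\right)^{2}$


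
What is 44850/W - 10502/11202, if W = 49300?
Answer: -153389/5522586 ≈ -0.027775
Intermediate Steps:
44850/W - 10502/11202 = 44850/49300 - 10502/11202 = 44850*(1/49300) - 10502*1/11202 = 897/986 - 5251/5601 = -153389/5522586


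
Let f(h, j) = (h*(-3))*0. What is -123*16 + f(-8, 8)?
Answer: -1968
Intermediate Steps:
f(h, j) = 0 (f(h, j) = -3*h*0 = 0)
-123*16 + f(-8, 8) = -123*16 + 0 = -1968 + 0 = -1968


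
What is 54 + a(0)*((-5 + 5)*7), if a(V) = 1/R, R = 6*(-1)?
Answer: 54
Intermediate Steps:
R = -6
a(V) = -1/6 (a(V) = 1/(-6) = -1/6)
54 + a(0)*((-5 + 5)*7) = 54 - (-5 + 5)*7/6 = 54 - 0*7 = 54 - 1/6*0 = 54 + 0 = 54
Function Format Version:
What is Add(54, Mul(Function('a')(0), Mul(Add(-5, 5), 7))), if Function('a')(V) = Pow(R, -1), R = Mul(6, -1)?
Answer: 54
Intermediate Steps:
R = -6
Function('a')(V) = Rational(-1, 6) (Function('a')(V) = Pow(-6, -1) = Rational(-1, 6))
Add(54, Mul(Function('a')(0), Mul(Add(-5, 5), 7))) = Add(54, Mul(Rational(-1, 6), Mul(Add(-5, 5), 7))) = Add(54, Mul(Rational(-1, 6), Mul(0, 7))) = Add(54, Mul(Rational(-1, 6), 0)) = Add(54, 0) = 54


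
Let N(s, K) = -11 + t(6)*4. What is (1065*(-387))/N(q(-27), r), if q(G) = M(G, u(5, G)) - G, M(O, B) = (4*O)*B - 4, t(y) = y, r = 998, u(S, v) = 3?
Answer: -412155/13 ≈ -31704.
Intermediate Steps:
M(O, B) = -4 + 4*B*O (M(O, B) = 4*B*O - 4 = -4 + 4*B*O)
q(G) = -4 + 11*G (q(G) = (-4 + 4*3*G) - G = (-4 + 12*G) - G = -4 + 11*G)
N(s, K) = 13 (N(s, K) = -11 + 6*4 = -11 + 24 = 13)
(1065*(-387))/N(q(-27), r) = (1065*(-387))/13 = -412155*1/13 = -412155/13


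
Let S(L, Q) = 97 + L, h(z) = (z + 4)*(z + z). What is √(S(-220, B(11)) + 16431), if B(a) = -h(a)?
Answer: 6*√453 ≈ 127.70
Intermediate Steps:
h(z) = 2*z*(4 + z) (h(z) = (4 + z)*(2*z) = 2*z*(4 + z))
B(a) = -2*a*(4 + a)
√(S(-220, B(11)) + 16431) = √((97 - 220) + 16431) = √(-123 + 16431) = √16308 = 6*√453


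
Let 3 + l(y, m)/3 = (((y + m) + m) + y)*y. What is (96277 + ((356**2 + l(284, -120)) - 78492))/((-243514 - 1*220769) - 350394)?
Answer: -423968/814677 ≈ -0.52041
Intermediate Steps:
l(y, m) = -9 + 3*y*(2*m + 2*y) (l(y, m) = -9 + 3*((((y + m) + m) + y)*y) = -9 + 3*((((m + y) + m) + y)*y) = -9 + 3*(((y + 2*m) + y)*y) = -9 + 3*((2*m + 2*y)*y) = -9 + 3*(y*(2*m + 2*y)) = -9 + 3*y*(2*m + 2*y))
(96277 + ((356**2 + l(284, -120)) - 78492))/((-243514 - 1*220769) - 350394) = (96277 + ((356**2 + (-9 + 6*284**2 + 6*(-120)*284)) - 78492))/((-243514 - 1*220769) - 350394) = (96277 + ((126736 + (-9 + 6*80656 - 204480)) - 78492))/((-243514 - 220769) - 350394) = (96277 + ((126736 + (-9 + 483936 - 204480)) - 78492))/(-464283 - 350394) = (96277 + ((126736 + 279447) - 78492))/(-814677) = (96277 + (406183 - 78492))*(-1/814677) = (96277 + 327691)*(-1/814677) = 423968*(-1/814677) = -423968/814677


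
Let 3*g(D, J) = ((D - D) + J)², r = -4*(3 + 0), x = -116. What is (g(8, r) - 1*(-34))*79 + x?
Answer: 6362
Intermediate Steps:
r = -12 (r = -4*3 = -12)
g(D, J) = J²/3 (g(D, J) = ((D - D) + J)²/3 = (0 + J)²/3 = J²/3)
(g(8, r) - 1*(-34))*79 + x = ((⅓)*(-12)² - 1*(-34))*79 - 116 = ((⅓)*144 + 34)*79 - 116 = (48 + 34)*79 - 116 = 82*79 - 116 = 6478 - 116 = 6362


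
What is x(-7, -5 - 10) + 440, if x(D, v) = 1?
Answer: 441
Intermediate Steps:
x(-7, -5 - 10) + 440 = 1 + 440 = 441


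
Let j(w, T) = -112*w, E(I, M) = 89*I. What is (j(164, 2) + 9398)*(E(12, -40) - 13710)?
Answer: 113398740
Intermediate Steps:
(j(164, 2) + 9398)*(E(12, -40) - 13710) = (-112*164 + 9398)*(89*12 - 13710) = (-18368 + 9398)*(1068 - 13710) = -8970*(-12642) = 113398740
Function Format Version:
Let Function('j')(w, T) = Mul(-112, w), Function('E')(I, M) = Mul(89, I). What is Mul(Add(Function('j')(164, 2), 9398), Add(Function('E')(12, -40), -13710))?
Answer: 113398740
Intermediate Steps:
Mul(Add(Function('j')(164, 2), 9398), Add(Function('E')(12, -40), -13710)) = Mul(Add(Mul(-112, 164), 9398), Add(Mul(89, 12), -13710)) = Mul(Add(-18368, 9398), Add(1068, -13710)) = Mul(-8970, -12642) = 113398740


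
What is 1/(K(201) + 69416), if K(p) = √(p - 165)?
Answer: 1/69422 ≈ 1.4405e-5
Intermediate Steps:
K(p) = √(-165 + p)
1/(K(201) + 69416) = 1/(√(-165 + 201) + 69416) = 1/(√36 + 69416) = 1/(6 + 69416) = 1/69422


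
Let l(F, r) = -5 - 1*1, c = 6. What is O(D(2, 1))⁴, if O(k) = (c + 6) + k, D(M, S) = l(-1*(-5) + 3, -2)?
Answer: 1296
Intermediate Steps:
l(F, r) = -6 (l(F, r) = -5 - 1 = -6)
D(M, S) = -6
O(k) = 12 + k (O(k) = (6 + 6) + k = 12 + k)
O(D(2, 1))⁴ = (12 - 6)⁴ = 6⁴ = 1296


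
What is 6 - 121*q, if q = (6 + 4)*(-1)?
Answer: 1216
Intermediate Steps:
q = -10 (q = 10*(-1) = -10)
6 - 121*q = 6 - 121*(-10) = 6 + 1210 = 1216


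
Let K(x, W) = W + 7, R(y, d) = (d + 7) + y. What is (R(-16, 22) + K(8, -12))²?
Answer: 64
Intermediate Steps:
R(y, d) = 7 + d + y (R(y, d) = (7 + d) + y = 7 + d + y)
K(x, W) = 7 + W
(R(-16, 22) + K(8, -12))² = ((7 + 22 - 16) + (7 - 12))² = (13 - 5)² = 8² = 64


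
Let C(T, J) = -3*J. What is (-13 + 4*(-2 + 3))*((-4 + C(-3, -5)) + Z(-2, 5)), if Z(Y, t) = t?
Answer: -144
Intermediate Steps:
(-13 + 4*(-2 + 3))*((-4 + C(-3, -5)) + Z(-2, 5)) = (-13 + 4*(-2 + 3))*((-4 - 3*(-5)) + 5) = (-13 + 4*1)*((-4 + 15) + 5) = (-13 + 4)*(11 + 5) = -9*16 = -144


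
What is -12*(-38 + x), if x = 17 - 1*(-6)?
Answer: 180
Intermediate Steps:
x = 23 (x = 17 + 6 = 23)
-12*(-38 + x) = -12*(-38 + 23) = -12*(-15) = 180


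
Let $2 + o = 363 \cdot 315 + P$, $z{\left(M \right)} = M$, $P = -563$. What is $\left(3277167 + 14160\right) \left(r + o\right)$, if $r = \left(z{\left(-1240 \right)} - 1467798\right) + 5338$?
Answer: $-4443028143840$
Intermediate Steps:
$o = 113780$ ($o = -2 + \left(363 \cdot 315 - 563\right) = -2 + \left(114345 - 563\right) = -2 + 113782 = 113780$)
$r = -1463700$ ($r = \left(-1240 - 1467798\right) + 5338 = -1469038 + 5338 = -1463700$)
$\left(3277167 + 14160\right) \left(r + o\right) = \left(3277167 + 14160\right) \left(-1463700 + 113780\right) = 3291327 \left(-1349920\right) = -4443028143840$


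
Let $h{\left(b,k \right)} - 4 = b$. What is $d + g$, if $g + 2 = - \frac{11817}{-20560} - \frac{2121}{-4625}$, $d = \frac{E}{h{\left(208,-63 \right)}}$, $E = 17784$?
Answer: $\frac{83579690681}{1007954000} \approx 82.92$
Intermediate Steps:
$h{\left(b,k \right)} = 4 + b$
$d = \frac{4446}{53}$ ($d = \frac{17784}{4 + 208} = \frac{17784}{212} = 17784 \cdot \frac{1}{212} = \frac{4446}{53} \approx 83.887$)
$g = - \frac{18383723}{19018000}$ ($g = -2 - \left(- \frac{11817}{20560} - \frac{2121}{4625}\right) = -2 - - \frac{19652277}{19018000} = -2 + \left(\frac{11817}{20560} + \frac{2121}{4625}\right) = -2 + \frac{19652277}{19018000} = - \frac{18383723}{19018000} \approx -0.96665$)
$d + g = \frac{4446}{53} - \frac{18383723}{19018000} = \frac{83579690681}{1007954000}$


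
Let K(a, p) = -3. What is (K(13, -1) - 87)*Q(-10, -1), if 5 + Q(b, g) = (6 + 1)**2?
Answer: -3960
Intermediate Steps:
Q(b, g) = 44 (Q(b, g) = -5 + (6 + 1)**2 = -5 + 7**2 = -5 + 49 = 44)
(K(13, -1) - 87)*Q(-10, -1) = (-3 - 87)*44 = -90*44 = -3960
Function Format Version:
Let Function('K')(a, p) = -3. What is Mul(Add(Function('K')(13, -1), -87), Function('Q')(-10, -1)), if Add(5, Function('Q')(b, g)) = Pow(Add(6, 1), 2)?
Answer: -3960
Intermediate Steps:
Function('Q')(b, g) = 44 (Function('Q')(b, g) = Add(-5, Pow(Add(6, 1), 2)) = Add(-5, Pow(7, 2)) = Add(-5, 49) = 44)
Mul(Add(Function('K')(13, -1), -87), Function('Q')(-10, -1)) = Mul(Add(-3, -87), 44) = Mul(-90, 44) = -3960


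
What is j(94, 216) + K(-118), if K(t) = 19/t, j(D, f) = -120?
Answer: -14179/118 ≈ -120.16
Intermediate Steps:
j(94, 216) + K(-118) = -120 + 19/(-118) = -120 + 19*(-1/118) = -120 - 19/118 = -14179/118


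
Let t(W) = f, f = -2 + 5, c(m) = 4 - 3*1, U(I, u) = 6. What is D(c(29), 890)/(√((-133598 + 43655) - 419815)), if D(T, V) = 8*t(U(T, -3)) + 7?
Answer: -31*I*√509758/509758 ≈ -0.043419*I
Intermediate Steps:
c(m) = 1 (c(m) = 4 - 3 = 1)
f = 3
t(W) = 3
D(T, V) = 31 (D(T, V) = 8*3 + 7 = 24 + 7 = 31)
D(c(29), 890)/(√((-133598 + 43655) - 419815)) = 31/(√((-133598 + 43655) - 419815)) = 31/(√(-89943 - 419815)) = 31/(√(-509758)) = 31/((I*√509758)) = 31*(-I*√509758/509758) = -31*I*√509758/509758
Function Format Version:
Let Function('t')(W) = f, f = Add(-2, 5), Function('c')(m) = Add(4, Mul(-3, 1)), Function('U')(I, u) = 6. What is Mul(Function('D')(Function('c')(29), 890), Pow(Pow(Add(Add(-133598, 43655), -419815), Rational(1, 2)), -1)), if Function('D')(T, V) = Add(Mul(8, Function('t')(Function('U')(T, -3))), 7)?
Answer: Mul(Rational(-31, 509758), I, Pow(509758, Rational(1, 2))) ≈ Mul(-0.043419, I)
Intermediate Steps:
Function('c')(m) = 1 (Function('c')(m) = Add(4, -3) = 1)
f = 3
Function('t')(W) = 3
Function('D')(T, V) = 31 (Function('D')(T, V) = Add(Mul(8, 3), 7) = Add(24, 7) = 31)
Mul(Function('D')(Function('c')(29), 890), Pow(Pow(Add(Add(-133598, 43655), -419815), Rational(1, 2)), -1)) = Mul(31, Pow(Pow(Add(Add(-133598, 43655), -419815), Rational(1, 2)), -1)) = Mul(31, Pow(Pow(Add(-89943, -419815), Rational(1, 2)), -1)) = Mul(31, Pow(Pow(-509758, Rational(1, 2)), -1)) = Mul(31, Pow(Mul(I, Pow(509758, Rational(1, 2))), -1)) = Mul(31, Mul(Rational(-1, 509758), I, Pow(509758, Rational(1, 2)))) = Mul(Rational(-31, 509758), I, Pow(509758, Rational(1, 2)))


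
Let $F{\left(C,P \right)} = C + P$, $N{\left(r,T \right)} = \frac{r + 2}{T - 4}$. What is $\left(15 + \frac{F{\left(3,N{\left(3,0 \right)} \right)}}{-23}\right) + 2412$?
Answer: $\frac{223277}{92} \approx 2426.9$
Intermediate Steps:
$N{\left(r,T \right)} = \frac{2 + r}{-4 + T}$
$\left(15 + \frac{F{\left(3,N{\left(3,0 \right)} \right)}}{-23}\right) + 2412 = \left(15 + \frac{3 + \frac{2 + 3}{-4 + 0}}{-23}\right) + 2412 = \left(15 - \frac{3 + \frac{1}{-4} \cdot 5}{23}\right) + 2412 = \left(15 - \frac{3 - \frac{5}{4}}{23}\right) + 2412 = \left(15 - \frac{7}{92}\right) + 2412 = \frac{1373}{92} + 2412 = \frac{223277}{92}$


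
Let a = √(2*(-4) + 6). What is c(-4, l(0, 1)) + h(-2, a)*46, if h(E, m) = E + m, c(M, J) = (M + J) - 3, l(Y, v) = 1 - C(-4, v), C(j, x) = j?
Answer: -94 + 46*I*√2 ≈ -94.0 + 65.054*I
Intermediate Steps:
l(Y, v) = 5 (l(Y, v) = 1 - 1*(-4) = 1 + 4 = 5)
c(M, J) = -3 + J + M (c(M, J) = (J + M) - 3 = -3 + J + M)
a = I*√2 (a = √(-8 + 6) = √(-2) = I*√2 ≈ 1.4142*I)
c(-4, l(0, 1)) + h(-2, a)*46 = (-3 + 5 - 4) + (-2 + I*√2)*46 = -2 + (-92 + 46*I*√2) = -94 + 46*I*√2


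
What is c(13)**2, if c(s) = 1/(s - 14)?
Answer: 1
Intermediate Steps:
c(s) = 1/(-14 + s)
c(13)**2 = (1/(-14 + 13))**2 = (1/(-1))**2 = (-1)**2 = 1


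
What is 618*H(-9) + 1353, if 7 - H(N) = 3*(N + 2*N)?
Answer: 55737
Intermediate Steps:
H(N) = 7 - 9*N (H(N) = 7 - 3*(N + 2*N) = 7 - 3*3*N = 7 - 9*N)
618*H(-9) + 1353 = 618*(7 - 9*(-9)) + 1353 = 618*(7 + 81) + 1353 = 618*88 + 1353 = 54384 + 1353 = 55737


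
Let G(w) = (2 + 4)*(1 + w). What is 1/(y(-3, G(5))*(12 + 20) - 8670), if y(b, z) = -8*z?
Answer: -1/17886 ≈ -5.5910e-5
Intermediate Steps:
G(w) = 6 + 6*w (G(w) = 6*(1 + w) = 6 + 6*w)
1/(y(-3, G(5))*(12 + 20) - 8670) = 1/((-8*(6 + 6*5))*(12 + 20) - 8670) = 1/(-8*(6 + 30)*32 - 8670) = 1/(-8*36*32 - 8670) = 1/(-288*32 - 8670) = 1/(-9216 - 8670) = 1/(-17886) = -1/17886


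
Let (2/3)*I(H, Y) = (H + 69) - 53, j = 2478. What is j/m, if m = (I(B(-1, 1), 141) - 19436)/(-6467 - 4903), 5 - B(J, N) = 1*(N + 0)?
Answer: 14087430/9703 ≈ 1451.9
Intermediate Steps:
B(J, N) = 5 - N (B(J, N) = 5 - (N + 0) = 5 - N)
I(H, Y) = 24 + 3*H/2 (I(H, Y) = 3*((H + 69) - 53)/2 = 3*((69 + H) - 53)/2 = 3*(16 + H)/2 = 24 + 3*H/2)
m = 9703/5685 (m = ((24 + 3*(5 - 1*1)/2) - 19436)/(-6467 - 4903) = ((24 + 3*(5 - 1)/2) - 19436)/(-11370) = ((24 + (3/2)*4) - 19436)*(-1/11370) = ((24 + 6) - 19436)*(-1/11370) = (30 - 19436)*(-1/11370) = -19406*(-1/11370) = 9703/5685 ≈ 1.7068)
j/m = 2478/(9703/5685) = 2478*(5685/9703) = 14087430/9703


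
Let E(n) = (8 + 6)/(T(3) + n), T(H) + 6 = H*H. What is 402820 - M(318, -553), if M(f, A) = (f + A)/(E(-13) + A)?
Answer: 1116615865/2772 ≈ 4.0282e+5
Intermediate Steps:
T(H) = -6 + H² (T(H) = -6 + H*H = -6 + H²)
E(n) = 14/(3 + n) (E(n) = (8 + 6)/((-6 + 3²) + n) = 14/((-6 + 9) + n) = 14/(3 + n))
M(f, A) = (A + f)/(-7/5 + A) (M(f, A) = (f + A)/(14/(3 - 13) + A) = (A + f)/(14/(-10) + A) = (A + f)/(14*(-⅒) + A) = (A + f)/(-7/5 + A))
402820 - M(318, -553) = 402820 - 5*(-553 + 318)/(-7 + 5*(-553)) = 402820 - 5*(-235)/(-7 - 2765) = 402820 - 5*(-235)/(-2772) = 402820 - 5*(-1)*(-235)/2772 = 402820 - 1*1175/2772 = 402820 - 1175/2772 = 1116615865/2772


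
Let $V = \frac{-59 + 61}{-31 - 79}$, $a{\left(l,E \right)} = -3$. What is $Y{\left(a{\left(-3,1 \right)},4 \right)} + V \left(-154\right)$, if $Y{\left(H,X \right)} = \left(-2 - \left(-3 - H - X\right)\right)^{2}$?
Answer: $\frac{34}{5} \approx 6.8$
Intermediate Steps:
$Y{\left(H,X \right)} = \left(1 + H + X\right)^{2}$ ($Y{\left(H,X \right)} = \left(-2 + \left(\left(H + X\right) + \left(-1 + 4\right)\right)\right)^{2} = \left(-2 + \left(\left(H + X\right) + 3\right)\right)^{2} = \left(-2 + \left(3 + H + X\right)\right)^{2} = \left(1 + H + X\right)^{2}$)
$V = - \frac{1}{55}$ ($V = \frac{2}{-110} = 2 \left(- \frac{1}{110}\right) = - \frac{1}{55} \approx -0.018182$)
$Y{\left(a{\left(-3,1 \right)},4 \right)} + V \left(-154\right) = \left(1 - 3 + 4\right)^{2} - - \frac{14}{5} = 2^{2} + \frac{14}{5} = 4 + \frac{14}{5} = \frac{34}{5}$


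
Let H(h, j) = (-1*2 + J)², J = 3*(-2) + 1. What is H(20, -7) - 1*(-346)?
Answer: 395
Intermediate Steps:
J = -5 (J = -6 + 1 = -5)
H(h, j) = 49 (H(h, j) = (-1*2 - 5)² = (-2 - 5)² = (-7)² = 49)
H(20, -7) - 1*(-346) = 49 - 1*(-346) = 49 + 346 = 395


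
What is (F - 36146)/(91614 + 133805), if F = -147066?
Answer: -183212/225419 ≈ -0.81276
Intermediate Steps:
(F - 36146)/(91614 + 133805) = (-147066 - 36146)/(91614 + 133805) = -183212/225419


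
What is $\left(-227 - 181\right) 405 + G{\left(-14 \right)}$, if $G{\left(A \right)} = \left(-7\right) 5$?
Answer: $-165275$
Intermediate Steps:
$G{\left(A \right)} = -35$
$\left(-227 - 181\right) 405 + G{\left(-14 \right)} = \left(-227 - 181\right) 405 - 35 = \left(-408\right) 405 - 35 = -165240 - 35 = -165275$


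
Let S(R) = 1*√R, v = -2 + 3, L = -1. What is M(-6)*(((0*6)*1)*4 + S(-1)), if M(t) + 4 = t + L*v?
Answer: -11*I ≈ -11.0*I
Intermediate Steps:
v = 1
M(t) = -5 + t (M(t) = -4 + (t - 1*1) = -4 + (t - 1) = -4 + (-1 + t) = -5 + t)
S(R) = √R
M(-6)*(((0*6)*1)*4 + S(-1)) = (-5 - 6)*(((0*6)*1)*4 + √(-1)) = -11*((0*1)*4 + I) = -11*(0*4 + I) = -11*(0 + I) = -11*I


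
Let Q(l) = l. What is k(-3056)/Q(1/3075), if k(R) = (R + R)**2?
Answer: 114871372800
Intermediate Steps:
k(R) = 4*R**2 (k(R) = (2*R)**2 = 4*R**2)
k(-3056)/Q(1/3075) = (4*(-3056)**2)/(1/3075) = (4*9339136)/(1/3075) = 37356544*3075 = 114871372800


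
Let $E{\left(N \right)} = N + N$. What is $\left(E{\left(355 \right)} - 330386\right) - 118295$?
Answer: $-447971$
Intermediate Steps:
$E{\left(N \right)} = 2 N$
$\left(E{\left(355 \right)} - 330386\right) - 118295 = \left(2 \cdot 355 - 330386\right) - 118295 = \left(710 - 330386\right) - 118295 = -329676 - 118295 = -447971$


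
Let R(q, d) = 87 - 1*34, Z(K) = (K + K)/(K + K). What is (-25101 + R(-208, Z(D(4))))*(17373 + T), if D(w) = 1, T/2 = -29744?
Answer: 1054896520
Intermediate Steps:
T = -59488 (T = 2*(-29744) = -59488)
Z(K) = 1 (Z(K) = (2*K)/((2*K)) = (2*K)*(1/(2*K)) = 1)
R(q, d) = 53 (R(q, d) = 87 - 34 = 53)
(-25101 + R(-208, Z(D(4))))*(17373 + T) = (-25101 + 53)*(17373 - 59488) = -25048*(-42115) = 1054896520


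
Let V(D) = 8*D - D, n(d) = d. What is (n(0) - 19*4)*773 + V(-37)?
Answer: -59007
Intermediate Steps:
V(D) = 7*D
(n(0) - 19*4)*773 + V(-37) = (0 - 19*4)*773 + 7*(-37) = (0 - 76)*773 - 259 = -76*773 - 259 = -58748 - 259 = -59007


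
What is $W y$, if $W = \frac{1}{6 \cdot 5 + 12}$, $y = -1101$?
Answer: $- \frac{367}{14} \approx -26.214$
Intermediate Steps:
$W = \frac{1}{42}$ ($W = \frac{1}{30 + 12} = \frac{1}{42} \approx 0.02381$)
$W y = \frac{1}{42} \left(-1101\right) = - \frac{367}{14}$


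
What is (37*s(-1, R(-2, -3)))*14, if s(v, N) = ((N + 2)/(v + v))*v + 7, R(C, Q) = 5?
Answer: 5439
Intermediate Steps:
s(v, N) = 8 + N/2 (s(v, N) = ((2 + N)/((2*v)))*v + 7 = ((2 + N)*(1/(2*v)))*v + 7 = ((2 + N)/(2*v))*v + 7 = (1 + N/2) + 7 = 8 + N/2)
(37*s(-1, R(-2, -3)))*14 = (37*(8 + (1/2)*5))*14 = (37*(8 + 5/2))*14 = (37*(21/2))*14 = (777/2)*14 = 5439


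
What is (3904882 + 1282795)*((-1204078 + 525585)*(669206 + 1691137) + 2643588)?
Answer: -8307927550783345947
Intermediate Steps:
(3904882 + 1282795)*((-1204078 + 525585)*(669206 + 1691137) + 2643588) = 5187677*(-678493*2360343 + 2643588) = 5187677*(-1601476203099 + 2643588) = 5187677*(-1601473559511) = -8307927550783345947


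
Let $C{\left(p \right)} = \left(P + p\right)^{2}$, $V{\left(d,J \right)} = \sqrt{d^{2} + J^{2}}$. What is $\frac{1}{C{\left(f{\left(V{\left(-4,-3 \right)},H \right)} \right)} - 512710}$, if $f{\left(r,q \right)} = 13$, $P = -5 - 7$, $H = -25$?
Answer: $- \frac{1}{512709} \approx -1.9504 \cdot 10^{-6}$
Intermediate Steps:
$P = -12$ ($P = -5 - 7 = -12$)
$V{\left(d,J \right)} = \sqrt{J^{2} + d^{2}}$
$C{\left(p \right)} = \left(-12 + p\right)^{2}$
$\frac{1}{C{\left(f{\left(V{\left(-4,-3 \right)},H \right)} \right)} - 512710} = \frac{1}{\left(-12 + 13\right)^{2} - 512710} = \frac{1}{1^{2} - 512710} = \frac{1}{1 - 512710} = \frac{1}{-512709} = - \frac{1}{512709}$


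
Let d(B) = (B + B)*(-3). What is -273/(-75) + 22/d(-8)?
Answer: 2459/600 ≈ 4.0983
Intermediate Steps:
d(B) = -6*B (d(B) = (2*B)*(-3) = -6*B)
-273/(-75) + 22/d(-8) = -273/(-75) + 22/((-6*(-8))) = -273*(-1/75) + 22/48 = 91/25 + 22*(1/48) = 91/25 + 11/24 = 2459/600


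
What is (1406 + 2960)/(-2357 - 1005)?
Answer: -2183/1681 ≈ -1.2986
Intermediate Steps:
(1406 + 2960)/(-2357 - 1005) = 4366/(-3362) = 4366*(-1/3362) = -2183/1681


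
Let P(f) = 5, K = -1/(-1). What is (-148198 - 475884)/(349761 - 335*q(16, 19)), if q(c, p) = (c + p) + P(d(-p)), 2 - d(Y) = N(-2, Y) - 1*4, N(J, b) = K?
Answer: -624082/336361 ≈ -1.8554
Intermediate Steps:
K = 1 (K = -1*(-1) = 1)
N(J, b) = 1
d(Y) = 5 (d(Y) = 2 - (1 - 1*4) = 2 - (1 - 4) = 2 - 1*(-3) = 2 + 3 = 5)
q(c, p) = 5 + c + p (q(c, p) = (c + p) + 5 = 5 + c + p)
(-148198 - 475884)/(349761 - 335*q(16, 19)) = (-148198 - 475884)/(349761 - 335*(5 + 16 + 19)) = -624082/(349761 - 335*40) = -624082/(349761 - 13400) = -624082/336361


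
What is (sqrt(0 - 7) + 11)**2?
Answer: (11 + I*sqrt(7))**2 ≈ 114.0 + 58.207*I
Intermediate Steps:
(sqrt(0 - 7) + 11)**2 = (sqrt(-7) + 11)**2 = (I*sqrt(7) + 11)**2 = (11 + I*sqrt(7))**2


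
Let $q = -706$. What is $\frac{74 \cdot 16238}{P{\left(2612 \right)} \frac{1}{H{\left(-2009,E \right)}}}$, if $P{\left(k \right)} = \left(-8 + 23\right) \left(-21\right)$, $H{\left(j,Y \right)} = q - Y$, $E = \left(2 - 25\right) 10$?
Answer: $\frac{81709616}{45} \approx 1.8158 \cdot 10^{6}$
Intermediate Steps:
$E = -230$ ($E = \left(-23\right) 10 = -230$)
$H{\left(j,Y \right)} = -706 - Y$
$P{\left(k \right)} = -315$ ($P{\left(k \right)} = 15 \left(-21\right) = -315$)
$\frac{74 \cdot 16238}{P{\left(2612 \right)} \frac{1}{H{\left(-2009,E \right)}}} = \frac{74 \cdot 16238}{\left(-315\right) \frac{1}{-706 - -230}} = \frac{1201612}{\left(-315\right) \frac{1}{-706 + 230}} = \frac{1201612}{\left(-315\right) \frac{1}{-476}} = \frac{1201612}{\left(-315\right) \left(- \frac{1}{476}\right)} = \frac{1201612}{\frac{45}{68}} = 1201612 \cdot \frac{68}{45} = \frac{81709616}{45}$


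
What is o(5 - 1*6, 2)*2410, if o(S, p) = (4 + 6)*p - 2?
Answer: 43380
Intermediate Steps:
o(S, p) = -2 + 10*p (o(S, p) = 10*p - 2 = -2 + 10*p)
o(5 - 1*6, 2)*2410 = (-2 + 10*2)*2410 = (-2 + 20)*2410 = 18*2410 = 43380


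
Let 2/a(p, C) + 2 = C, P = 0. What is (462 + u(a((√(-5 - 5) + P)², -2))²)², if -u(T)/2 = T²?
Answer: 3418801/16 ≈ 2.1368e+5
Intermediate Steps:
a(p, C) = 2/(-2 + C)
u(T) = -2*T²
(462 + u(a((√(-5 - 5) + P)², -2))²)² = (462 + (-2*4/(-2 - 2)²)²)² = (462 + (-2*(2/(-4))²)²)² = (462 + (-2*(2*(-¼))²)²)² = (462 + (-2*(-½)²)²)² = (462 + (-2*¼)²)² = (462 + (-½)²)² = (462 + ¼)² = (1849/4)² = 3418801/16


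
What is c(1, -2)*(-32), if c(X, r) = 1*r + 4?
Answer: -64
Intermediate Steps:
c(X, r) = 4 + r (c(X, r) = r + 4 = 4 + r)
c(1, -2)*(-32) = (4 - 2)*(-32) = 2*(-32) = -64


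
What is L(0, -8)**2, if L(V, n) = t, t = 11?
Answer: 121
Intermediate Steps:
L(V, n) = 11
L(0, -8)**2 = 11**2 = 121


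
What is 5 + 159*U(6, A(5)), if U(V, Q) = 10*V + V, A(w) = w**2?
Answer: 10499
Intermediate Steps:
U(V, Q) = 11*V
5 + 159*U(6, A(5)) = 5 + 159*(11*6) = 5 + 159*66 = 5 + 10494 = 10499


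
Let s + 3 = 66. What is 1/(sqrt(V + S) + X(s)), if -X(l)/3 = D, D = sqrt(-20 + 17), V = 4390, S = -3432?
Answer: 1/(sqrt(958) - 3*I*sqrt(3)) ≈ 0.031423 + 0.0052753*I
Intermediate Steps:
s = 63 (s = -3 + 66 = 63)
D = I*sqrt(3) (D = sqrt(-3) = I*sqrt(3) ≈ 1.732*I)
X(l) = -3*I*sqrt(3)
1/(sqrt(V + S) + X(s)) = 1/(sqrt(4390 - 3432) - 3*I*sqrt(3)) = 1/(sqrt(958) - 3*I*sqrt(3))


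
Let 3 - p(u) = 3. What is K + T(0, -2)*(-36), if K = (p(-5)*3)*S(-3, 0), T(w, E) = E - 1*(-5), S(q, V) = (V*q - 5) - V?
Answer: -108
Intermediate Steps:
p(u) = 0 (p(u) = 3 - 1*3 = 3 - 3 = 0)
S(q, V) = -5 - V + V*q (S(q, V) = (-5 + V*q) - V = -5 - V + V*q)
T(w, E) = 5 + E (T(w, E) = E + 5 = 5 + E)
K = 0 (K = (0*3)*(-5 - 1*0 + 0*(-3)) = 0*(-5 + 0 + 0) = 0*(-5) = 0)
K + T(0, -2)*(-36) = 0 + (5 - 2)*(-36) = 0 + 3*(-36) = 0 - 108 = -108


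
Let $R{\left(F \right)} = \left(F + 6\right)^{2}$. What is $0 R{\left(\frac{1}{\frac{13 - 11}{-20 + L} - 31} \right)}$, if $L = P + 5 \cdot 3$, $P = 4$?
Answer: $0$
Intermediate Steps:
$L = 19$ ($L = 4 + 5 \cdot 3 = 4 + 15 = 19$)
$R{\left(F \right)} = \left(6 + F\right)^{2}$
$0 R{\left(\frac{1}{\frac{13 - 11}{-20 + L} - 31} \right)} = 0 \left(6 + \frac{1}{\frac{13 - 11}{-20 + 19} - 31}\right)^{2} = 0 \left(6 + \frac{1}{\frac{2}{-1} - 31}\right)^{2} = 0 \left(6 + \frac{1}{2 \left(-1\right) - 31}\right)^{2} = 0 \left(6 + \frac{1}{-2 - 31}\right)^{2} = 0 \left(6 + \frac{1}{-33}\right)^{2} = 0 \left(6 - \frac{1}{33}\right)^{2} = 0 \left(\frac{197}{33}\right)^{2} = 0 \cdot \frac{38809}{1089} = 0$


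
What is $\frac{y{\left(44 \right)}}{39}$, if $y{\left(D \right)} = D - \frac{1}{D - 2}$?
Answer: $\frac{1847}{1638} \approx 1.1276$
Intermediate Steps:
$y{\left(D \right)} = D - \frac{1}{-2 + D}$
$\frac{y{\left(44 \right)}}{39} = \frac{\frac{1}{-2 + 44} \left(-1 + 44^{2} - 88\right)}{39} = \frac{\frac{1}{42} \left(-1 + 1936 - 88\right)}{39} = \frac{\frac{1}{42} \cdot 1847}{39} = \frac{1}{39} \cdot \frac{1847}{42} = \frac{1847}{1638}$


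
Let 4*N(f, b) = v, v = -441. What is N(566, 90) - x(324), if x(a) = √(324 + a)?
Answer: -441/4 - 18*√2 ≈ -135.71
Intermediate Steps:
N(f, b) = -441/4 (N(f, b) = (¼)*(-441) = -441/4)
N(566, 90) - x(324) = -441/4 - √(324 + 324) = -441/4 - √648 = -441/4 - 18*√2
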